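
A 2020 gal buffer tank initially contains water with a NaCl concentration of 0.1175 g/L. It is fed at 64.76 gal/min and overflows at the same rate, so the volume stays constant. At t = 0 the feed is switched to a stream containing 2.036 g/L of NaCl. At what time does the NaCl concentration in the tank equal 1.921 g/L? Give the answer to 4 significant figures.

Species balance: V dC/dt = Q(C_in − C) ⇒ τ = V/Q = 31.1921 min.
C(t) = C_in + (C₀ − C_in) e^(−t/τ). Set C = 1.921 and solve for t:
e^(−t/τ) = (C − C_in)/(C₀ − C_in) = (1.921 − 2.036)/(0.1175 − 2.036) = 0.0599427
t = −τ ln(…) = 31.1921 × 2.81437 = 87.7860 min.

87.79 min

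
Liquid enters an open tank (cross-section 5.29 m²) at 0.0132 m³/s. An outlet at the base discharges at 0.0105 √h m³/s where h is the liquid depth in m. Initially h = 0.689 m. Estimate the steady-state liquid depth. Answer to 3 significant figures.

1.58 m

Level balance: A dh/dt = 0.0132 − 0.0105 √h. Setting dh/dt = 0:
Q_in = 0.0105 √h_ss ⇒ √h_ss = 0.0132/0.0105 = 1.2571.
h_ss = 1.2571² = 1.5804 m. (Since h₀ = 0.689 m < h_ss, the level will rise toward this value.)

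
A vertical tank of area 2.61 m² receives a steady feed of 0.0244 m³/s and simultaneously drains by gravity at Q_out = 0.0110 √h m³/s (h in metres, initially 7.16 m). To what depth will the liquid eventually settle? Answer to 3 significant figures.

4.92 m

Unsteady balance on liquid volume: A dh/dt = Q_in − 0.0110 √h. At steady state dh/dt = 0:
Q_in = 0.0110 √h_ss ⇒ √h_ss = 0.0244/0.0110 = 2.2182.
h_ss = 2.2182² = 4.9203 m. (Since h₀ = 7.16 m > h_ss, the level will fall toward this value.)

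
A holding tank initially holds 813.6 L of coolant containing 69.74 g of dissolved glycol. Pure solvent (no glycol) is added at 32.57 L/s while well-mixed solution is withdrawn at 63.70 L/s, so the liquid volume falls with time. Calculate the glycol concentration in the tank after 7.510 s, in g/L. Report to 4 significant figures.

0.06014 g/L

Let m(t) be the amount of glycol. Volume: V(t) = V₀ + (Q_in − Q_out) t = 813.6 − 31.1300 t; V(7.510) = 579.814 L.
Species balance (pure solvent in): dm/dt = −Q_out · m/V(t).
Separate: dm/m = −Q_out dt/V(t) ⇒ ln(m/m₀) = −(Q_out/(Q_in−Q_out)) ln(V/V₀).
m = m₀ (V₀/V)^(Q_out/(Q_in−Q_out)) = 69.74 × (813.6/579.814)^(-2.04626) = 34.8684 g.
C = m/V = 34.8684/579.814 = 0.0601372 g/L.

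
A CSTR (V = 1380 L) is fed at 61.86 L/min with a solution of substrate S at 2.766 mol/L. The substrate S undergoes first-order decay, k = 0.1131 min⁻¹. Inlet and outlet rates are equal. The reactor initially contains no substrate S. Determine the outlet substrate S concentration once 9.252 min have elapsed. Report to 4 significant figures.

V dC/dt = Q(C_in − C) − k V C.
This is linear with rate a = Q/V + k = 0.157926 min⁻¹.
C_ss = Q C_in/(Q + kV) = 0.785108 mol/L; C(t) = C_ss + (C₀ − C_ss) e^(−a t).
C(9.252) = 0.785108 + (-0.785108)·e^(−0.157926·9.252) = 0.785108 + (-0.785108)·0.231973 = 0.602983 mol/L.

0.6030 mol/L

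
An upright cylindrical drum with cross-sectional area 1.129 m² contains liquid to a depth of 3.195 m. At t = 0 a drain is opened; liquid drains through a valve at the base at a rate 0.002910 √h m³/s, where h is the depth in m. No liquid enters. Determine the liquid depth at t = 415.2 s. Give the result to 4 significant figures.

1.568 m

With no inflow, A dh/dt = −0.002910 √h.
This is separable: 2 d(√h)/dt = −0.002910/A, so √h = √h₀ − (0.002910/(2A)) t.
√h = √3.195 − 0.002910·415.2/(2·1.129) = 1.78746 − 0.535089 = 1.25237.
h = 1.25237² = 1.56842 m.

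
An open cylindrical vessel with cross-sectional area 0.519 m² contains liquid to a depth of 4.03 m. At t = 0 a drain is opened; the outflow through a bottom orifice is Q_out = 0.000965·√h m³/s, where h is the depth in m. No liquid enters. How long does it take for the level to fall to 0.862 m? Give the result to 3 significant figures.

A dh/dt = −Q_out = −0.000965 √h.
∫ h^(−1/2) dh = −(0.000965/A) ∫ dt, giving 2√h = 2√h₀ − (0.000965/A) t.
t = 2A(√h₀ − √h)/0.000965 = 2·0.519·(√4.03 − √0.862)/0.000965
  = 1.0380 × (2.0075 − 0.92844) / 0.000965 = 1160.7 s.

1160 s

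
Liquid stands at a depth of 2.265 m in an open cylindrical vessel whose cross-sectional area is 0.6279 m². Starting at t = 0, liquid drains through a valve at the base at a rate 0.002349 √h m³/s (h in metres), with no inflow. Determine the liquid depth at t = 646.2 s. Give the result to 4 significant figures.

A dh/dt = −Q_out = −0.002349 √h.
∫ h^(−1/2) dh = −(0.002349/A) ∫ dt, giving 2√h = 2√h₀ − (0.002349/A) t.
√h = √2.265 − 0.002349·646.2/(2·0.6279) = 1.50499 − 1.20873 = 0.296261.
h = 0.296261² = 0.0877707 m.

0.08777 m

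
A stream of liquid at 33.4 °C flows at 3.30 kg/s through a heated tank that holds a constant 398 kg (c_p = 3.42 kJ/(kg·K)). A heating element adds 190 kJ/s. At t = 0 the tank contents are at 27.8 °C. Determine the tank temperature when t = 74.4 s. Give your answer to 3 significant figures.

38.1 °C

Heat balance on the well-mixed liquid: M c_p dT/dt = ṁ c_p (T_in − T) + 190.
τ = M/ṁ = 120.61 s; T_ss = T_in + Q̇/(ṁ c_p) = 33.4 + 190/(3.30·3.42) = 50.235 °C.
Integrating: T(t) = T_ss + (T₀ − T_ss) e^(−t/τ).
T(74.4) = 50.235 + (-22.435)·e^(−74.4/120.61) = 50.235 + (-22.435)·0.53962 = 38.129 °C.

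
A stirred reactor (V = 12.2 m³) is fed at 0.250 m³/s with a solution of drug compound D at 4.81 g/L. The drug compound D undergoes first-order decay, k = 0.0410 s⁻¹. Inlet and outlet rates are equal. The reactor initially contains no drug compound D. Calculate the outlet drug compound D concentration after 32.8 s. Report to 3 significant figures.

Species balance: V dC/dt = Q C_in − Q C − k V C.
This is linear with rate a = Q/V + k = 0.061492 s⁻¹.
C_ss = Q C_in/(Q + kV) = 1.6029 g/L; C(t) = C_ss + (C₀ − C_ss) e^(−a t).
C(32.8) = 1.6029 + (-1.6029)·e^(−0.061492·32.8) = 1.6029 + (-1.6029)·0.13306 = 1.3896 g/L.

1.39 g/L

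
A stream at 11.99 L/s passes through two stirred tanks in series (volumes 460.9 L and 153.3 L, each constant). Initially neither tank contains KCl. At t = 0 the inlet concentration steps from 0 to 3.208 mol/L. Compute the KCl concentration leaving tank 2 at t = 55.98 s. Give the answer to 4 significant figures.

2.108 mol/L

Each tank obeys Vᵢ dCᵢ/dt = Q(Cᵢ₋₁ − Cᵢ), so τᵢ = Vᵢ/Q.
τ₁ = 460.9/11.99 = 38.4404 s; τ₂ = 153.3/11.99 = 12.7857 s.
Solving the cascade with C₁(0)=C₂(0)=0 gives C₂(t) = C_in[1 − (τ₁ e^(−t/τ₁) − τ₂ e^(−t/τ₂))/(τ₁ − τ₂)].
At t = 55.98: e^(−t/τ₁) = 0.233101, e^(−t/τ₂) = 0.0125461.
C₂ = 3.208·[1 − (38.4404·0.233101 − 12.7857·0.0125461)/(25.6547)] = 3.208·0.656979 = 2.10759 mol/L.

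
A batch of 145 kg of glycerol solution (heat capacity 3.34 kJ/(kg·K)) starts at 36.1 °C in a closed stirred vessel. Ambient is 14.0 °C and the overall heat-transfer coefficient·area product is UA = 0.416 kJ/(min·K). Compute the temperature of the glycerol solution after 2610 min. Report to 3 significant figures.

Lumped-capacitance energy balance: M c_p dT/dt = UA(T_amb − T).
dT/dt = (T_ss − T)/τ with T_ss = T_amb = 14.000 °C, τ = M c_p/UA = 145·3.34/0.416 = 1164.2 min.
T approaches T_ss exponentially: T(t) = T_ss + (T₀ − T_ss) e^(−t/τ).
T(2610) = 14.000 + (22.100)·0.10625 = 16.348 °C.

16.3 °C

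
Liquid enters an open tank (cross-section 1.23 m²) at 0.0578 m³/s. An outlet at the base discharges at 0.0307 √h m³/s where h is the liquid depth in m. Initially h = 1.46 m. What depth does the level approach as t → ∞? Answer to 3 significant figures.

3.54 m

Level balance: A dh/dt = 0.0578 − 0.0307 √h. Setting dh/dt = 0:
Q_in = 0.0307 √h_ss ⇒ √h_ss = 0.0578/0.0307 = 1.8827.
h_ss = 1.8827² = 3.5447 m. (Since h₀ = 1.46 m < h_ss, the level will rise toward this value.)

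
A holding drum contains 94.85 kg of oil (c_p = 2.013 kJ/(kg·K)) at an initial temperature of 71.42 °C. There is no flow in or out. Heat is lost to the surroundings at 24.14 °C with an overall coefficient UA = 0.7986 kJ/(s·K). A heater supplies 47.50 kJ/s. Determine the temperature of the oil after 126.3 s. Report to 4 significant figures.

76.43 °C

Unsteady energy balance on the tank contents: M c_p dT/dt = −UA(T − T_amb) + Q̇.
dT/dt = (T_ss − T)/τ with T_ss = T_amb + Q̇/UA = 24.14 + 47.50/0.7986 = 83.6191 °C, τ = M c_p/UA = 94.85·2.013/0.7986 = 239.085 s.
This is linear first-order; T(t) = T_ss + (T₀ − T_ss) e^(−t/τ).
T(126.3) = 83.6191 + (-12.1991)·0.589627 = 76.4262 °C.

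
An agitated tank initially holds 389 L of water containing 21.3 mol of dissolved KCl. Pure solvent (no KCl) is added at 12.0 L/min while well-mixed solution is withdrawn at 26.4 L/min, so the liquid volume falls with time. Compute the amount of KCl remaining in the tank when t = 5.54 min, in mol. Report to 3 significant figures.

Let m(t) be the amount of KCl. Volume: V(t) = V₀ + (Q_in − Q_out) t = 389 − 14.400 t; V(5.54) = 309.22 L.
No KCl enters, so dm/dt = −Q_out · (m/V).
Separate: dm/m = −Q_out dt/V(t) ⇒ ln(m/m₀) = −(Q_out/(Q_in−Q_out)) ln(V/V₀).
m = m₀ (V₀/V)^(Q_out/(Q_in−Q_out)) = 21.3 × (389/309.22)^(-1.8333) = 13.984 mol.

14.0 mol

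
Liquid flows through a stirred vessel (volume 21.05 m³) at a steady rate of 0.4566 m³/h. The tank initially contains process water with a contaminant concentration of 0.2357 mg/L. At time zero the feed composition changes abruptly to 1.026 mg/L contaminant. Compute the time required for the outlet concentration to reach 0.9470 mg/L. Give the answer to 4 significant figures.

Species balance: V dC/dt = Q(C_in − C) ⇒ τ = V/Q = 46.1016 h.
C(t) = C_in + (C₀ − C_in) e^(−t/τ). Set C = 0.9470 and solve for t:
e^(−t/τ) = (C − C_in)/(C₀ − C_in) = (0.9470 − 1.026)/(0.2357 − 1.026) = 0.0999620
t = −τ ln(…) = 46.1016 × 2.30296 = 106.170 h.

106.2 h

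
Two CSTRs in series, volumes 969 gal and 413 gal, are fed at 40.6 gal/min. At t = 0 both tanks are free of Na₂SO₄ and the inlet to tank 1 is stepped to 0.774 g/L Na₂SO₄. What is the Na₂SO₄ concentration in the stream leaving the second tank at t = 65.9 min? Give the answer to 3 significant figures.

0.690 g/L

Each tank obeys Vᵢ dCᵢ/dt = Q(Cᵢ₋₁ − Cᵢ), so τᵢ = Vᵢ/Q.
τ₁ = 969/40.6 = 23.867 min; τ₂ = 413/40.6 = 10.172 min.
Tank 1: C₁ = C_in(1 − e^(−t/τ₁)). Tank 2 (τ₁ ≠ τ₂): C₂ = C_in[1 − (τ₁ e^(−t/τ₁) − τ₂ e^(−t/τ₂))/(τ₁ − τ₂)].
At t = 65.9: e^(−t/τ₁) = 0.063220, e^(−t/τ₂) = 0.0015364.
C₂ = 0.774·[1 − (23.867·0.063220 − 10.172·0.0015364)/(13.695)] = 0.774·0.89096 = 0.68960 g/L.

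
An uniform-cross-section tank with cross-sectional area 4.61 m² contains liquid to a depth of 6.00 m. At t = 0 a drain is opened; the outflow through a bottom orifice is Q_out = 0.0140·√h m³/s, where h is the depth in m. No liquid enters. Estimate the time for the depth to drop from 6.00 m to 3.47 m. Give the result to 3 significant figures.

386 s

A dh/dt = −Q_out = −0.0140 √h.
Separate and integrate: 2(√h − √h₀) = −(0.0140/A) t.
t = 2A(√h₀ − √h)/0.0140 = 2·4.61·(√6.00 − √3.47)/0.0140
  = 9.2200 × (2.4495 − 1.8628) / 0.0140 = 386.38 s.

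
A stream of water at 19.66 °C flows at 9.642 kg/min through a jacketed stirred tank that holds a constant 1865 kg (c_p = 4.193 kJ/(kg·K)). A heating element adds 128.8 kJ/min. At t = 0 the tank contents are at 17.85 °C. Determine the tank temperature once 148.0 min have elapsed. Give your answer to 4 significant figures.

20.52 °C

Energy balance: M c_p dT/dt = ṁ c_p (T_in − T) + 128.8.
τ = M/ṁ = 193.425 min; T_ss = T_in + Q̇/(ṁ c_p) = 19.66 + 128.8/(9.642·4.193) = 22.8458 °C.
Solution: T(t) = T_ss + (T₀ − T_ss) e^(−t/τ).
T(148.0) = 22.8458 + (-4.99584)·e^(−148.0/193.425) = 22.8458 + (-4.99584)·0.465261 = 20.5215 °C.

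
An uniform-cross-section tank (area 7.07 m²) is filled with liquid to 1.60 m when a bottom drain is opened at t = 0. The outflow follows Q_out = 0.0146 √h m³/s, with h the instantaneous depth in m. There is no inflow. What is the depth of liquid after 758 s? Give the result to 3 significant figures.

A dh/dt = −Q_out = −0.0146 √h.
This is separable: 2 d(√h)/dt = −0.0146/A, so √h = √h₀ − (0.0146/(2A)) t.
√h = √1.60 − 0.0146·758/(2·7.07) = 1.2649 − 0.78266 = 0.48225.
h = 0.48225² = 0.23257 m.

0.233 m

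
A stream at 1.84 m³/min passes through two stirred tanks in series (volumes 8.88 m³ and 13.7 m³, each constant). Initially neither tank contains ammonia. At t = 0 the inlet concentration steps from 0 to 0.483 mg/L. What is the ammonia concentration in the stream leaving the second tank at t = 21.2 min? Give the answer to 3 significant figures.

0.414 mg/L

Each tank obeys Vᵢ dCᵢ/dt = Q(Cᵢ₋₁ − Cᵢ), so τᵢ = Vᵢ/Q.
τ₁ = 8.88/1.84 = 4.8261 min; τ₂ = 13.7/1.84 = 7.4457 min.
Solving the cascade with C₁(0)=C₂(0)=0 gives C₂(t) = C_in[1 − (τ₁ e^(−t/τ₁) − τ₂ e^(−t/τ₂))/(τ₁ − τ₂)].
At t = 21.2: e^(−t/τ₁) = 0.012366, e^(−t/τ₂) = 0.058001.
C₂ = 0.483·[1 − (4.8261·0.012366 − 7.4457·0.058001)/(-2.6196)] = 0.483·0.85793 = 0.41438 mg/L.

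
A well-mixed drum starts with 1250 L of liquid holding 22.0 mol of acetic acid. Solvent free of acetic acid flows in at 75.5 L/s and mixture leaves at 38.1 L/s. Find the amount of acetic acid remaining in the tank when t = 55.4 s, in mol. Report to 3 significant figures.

8.13 mol

Let m(t) be the amount of acetic acid. Volume: V(t) = V₀ + (Q_in − Q_out) t = 1250 + 37.400 t; V(55.4) = 3322.0 L.
Species balance (pure solvent in): dm/dt = −Q_out · m/V(t).
Separate: dm/m = −Q_out dt/V(t) ⇒ ln(m/m₀) = −(Q_out/(Q_in−Q_out)) ln(V/V₀).
m = m₀ (V₀/V)^(Q_out/(Q_in−Q_out)) = 22.0 × (1250/3322.0)^(1.0187) = 8.1282 mol.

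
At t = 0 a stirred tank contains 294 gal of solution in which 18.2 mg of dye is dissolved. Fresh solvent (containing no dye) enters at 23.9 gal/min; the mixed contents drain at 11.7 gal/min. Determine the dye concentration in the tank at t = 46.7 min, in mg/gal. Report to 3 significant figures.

0.00750 mg/gal

Let m(t) be the amount of dye. Volume: V(t) = V₀ + (Q_in − Q_out) t = 294 + 12.200 t; V(46.7) = 863.74 gal.
No dye enters, so dm/dt = −Q_out · (m/V).
dm/m = −Q_out dt/(V₀ + 12.200 t); integrating gives ln(m/m₀) = −(Q_out/(Q_in−Q_out)) ln(V/V₀).
m = m₀ (V₀/V)^(Q_out/(Q_in−Q_out)) = 18.2 × (294/863.74)^(0.95902) = 6.4747 mg.
C = m/V = 6.4747/863.74 = 0.0074961 mg/gal.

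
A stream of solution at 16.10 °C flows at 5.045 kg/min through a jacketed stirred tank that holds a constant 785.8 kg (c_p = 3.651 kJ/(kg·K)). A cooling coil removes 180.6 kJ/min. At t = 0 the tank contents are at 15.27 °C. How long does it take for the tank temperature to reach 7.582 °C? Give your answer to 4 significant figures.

Energy balance: M c_p dT/dt = ṁ c_p (T_in − T) − 180.6.
τ = M/ṁ = 155.758 min; T_ss = T_in − Q̇/(ṁ c_p) = 6.29506 °C.
T(t) = T_ss + (T₀ − T_ss) e^(−t/τ). Set T = 7.582:
e^(−t/τ) = (7.582 − 6.29506)/(15.27 − 6.29506) = 0.143392
t = −155.758 · ln(0.143392) = 302.509 min.

302.5 min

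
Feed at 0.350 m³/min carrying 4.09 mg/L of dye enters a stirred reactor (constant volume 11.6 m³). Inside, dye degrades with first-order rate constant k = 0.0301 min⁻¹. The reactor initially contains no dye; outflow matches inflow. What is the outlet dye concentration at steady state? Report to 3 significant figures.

2.05 mg/L

V dC/dt = Q(C_in − C) − k V C.
Steady state (dC/dt = 0): C_ss = Q C_in/(Q + kV) = C_in/(1 + kV/Q).
C_ss = 0.350·4.09/(0.350 + 0.0301·11.6) = 1.4315/0.69916 = 2.0475 mg/L.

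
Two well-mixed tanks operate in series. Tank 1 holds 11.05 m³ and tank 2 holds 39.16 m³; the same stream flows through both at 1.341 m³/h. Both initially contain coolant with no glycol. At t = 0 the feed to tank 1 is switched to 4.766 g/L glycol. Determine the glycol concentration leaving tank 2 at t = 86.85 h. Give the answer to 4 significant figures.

Time constants: τᵢ = Vᵢ/Q for each well-mixed tank.
τ₁ = 11.05/1.341 = 8.24012 h; τ₂ = 39.16/1.341 = 29.2021 h.
Tank 1: C₁ = C_in(1 − e^(−t/τ₁)). Tank 2 (τ₁ ≠ τ₂): C₂ = C_in[1 − (τ₁ e^(−t/τ₁) − τ₂ e^(−t/τ₂))/(τ₁ − τ₂)].
At t = 86.85: e^(−t/τ₁) = 2.64595e-05, e^(−t/τ₂) = 0.0510933.
C₂ = 4.766·[1 − (8.24012·2.64595e-05 − 29.2021·0.0510933)/(-20.9620)] = 4.766·0.928832 = 4.42682 g/L.

4.427 g/L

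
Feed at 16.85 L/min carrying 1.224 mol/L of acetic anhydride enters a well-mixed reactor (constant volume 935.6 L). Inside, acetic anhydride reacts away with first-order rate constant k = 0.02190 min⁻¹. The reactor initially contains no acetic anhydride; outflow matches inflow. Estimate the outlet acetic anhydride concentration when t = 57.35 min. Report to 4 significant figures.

0.4963 mol/L

Accumulation = in − out − consumed: V dC/dt = Q C_in − Q C − k V C.
dC/dt = (Q/V) C_in − (Q/V + k) C; effective rate a = Q/V + k = 0.0180098 + 0.02190 = 0.0399098 min⁻¹.
C_ss = Q C_in/(Q + kV) = 0.552346 mol/L; C(t) = C_ss + (C₀ − C_ss) e^(−a t).
C(57.35) = 0.552346 + (-0.552346)·e^(−0.0399098·57.35) = 0.552346 + (-0.552346)·0.101385 = 0.496346 mol/L.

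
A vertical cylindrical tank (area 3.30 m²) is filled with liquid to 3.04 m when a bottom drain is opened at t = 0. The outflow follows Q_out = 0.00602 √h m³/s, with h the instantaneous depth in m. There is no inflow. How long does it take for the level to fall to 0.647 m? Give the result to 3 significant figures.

1030 s

A dh/dt = −Q_out = −0.00602 √h.
This is separable: 2 d(√h)/dt = −0.00602/A, so √h = √h₀ − (0.00602/(2A)) t.
t = 2A(√h₀ − √h)/0.00602 = 2·3.30·(√3.04 − √0.647)/0.00602
  = 6.6000 × (1.7436 − 0.80436) / 0.00602 = 1029.7 s.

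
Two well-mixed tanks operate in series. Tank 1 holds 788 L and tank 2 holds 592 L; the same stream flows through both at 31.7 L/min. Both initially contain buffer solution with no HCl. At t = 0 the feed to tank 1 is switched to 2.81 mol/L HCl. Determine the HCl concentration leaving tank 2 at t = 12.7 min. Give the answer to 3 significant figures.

Species balance on tank i: dCᵢ/dt = (Cᵢ₋₁ − Cᵢ)/τᵢ with τᵢ = Vᵢ/Q.
τ₁ = 788/31.7 = 24.858 min; τ₂ = 592/31.7 = 18.675 min.
Solving the cascade with C₁(0)=C₂(0)=0 gives C₂(t) = C_in[1 − (τ₁ e^(−t/τ₁) − τ₂ e^(−t/τ₂))/(τ₁ − τ₂)].
At t = 12.7: e^(−t/τ₁) = 0.59995, e^(−t/τ₂) = 0.50659.
C₂ = 2.81·[1 − (24.858·0.59995 − 18.675·0.50659)/(6.1830)] = 2.81·0.11805 = 0.33172 mol/L.

0.332 mol/L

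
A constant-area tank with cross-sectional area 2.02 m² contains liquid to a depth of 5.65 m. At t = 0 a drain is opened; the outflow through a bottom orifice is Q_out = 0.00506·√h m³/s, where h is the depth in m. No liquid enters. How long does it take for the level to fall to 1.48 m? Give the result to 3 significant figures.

927 s

With no inflow, A dh/dt = −0.00506 √h.
Separate and integrate: 2(√h − √h₀) = −(0.00506/A) t.
t = 2A(√h₀ − √h)/0.00506 = 2·2.02·(√5.65 − √1.48)/0.00506
  = 4.0400 × (2.3770 − 1.2166) / 0.00506 = 926.50 s.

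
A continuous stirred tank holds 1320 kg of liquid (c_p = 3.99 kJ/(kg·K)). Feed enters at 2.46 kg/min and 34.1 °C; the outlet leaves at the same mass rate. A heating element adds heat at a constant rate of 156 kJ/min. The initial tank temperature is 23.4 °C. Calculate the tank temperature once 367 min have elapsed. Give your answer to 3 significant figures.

Unsteady energy balance on the tank contents: M c_p dT/dt = ṁ c_p (T_in − T) + 156.
Rearrange: dT/dt = (T_ss − T)/τ with τ = M/ṁ = 536.59 min and T_ss = T_in + Q̇/(ṁ c_p) = 49.993 °C.
Solution: T(t) = T_ss + (T₀ − T_ss) e^(−t/τ).
T(367) = 49.993 + (-26.593)·e^(−367/536.59) = 49.993 + (-26.593)·0.50462 = 36.574 °C.

36.6 °C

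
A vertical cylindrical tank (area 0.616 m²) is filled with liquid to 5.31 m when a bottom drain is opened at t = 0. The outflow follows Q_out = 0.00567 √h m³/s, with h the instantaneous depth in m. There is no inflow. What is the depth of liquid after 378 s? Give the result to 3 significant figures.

Volume balance on the tank: A dh/dt = −0.00567 √h.
This is separable: 2 d(√h)/dt = −0.00567/A, so √h = √h₀ − (0.00567/(2A)) t.
√h = √5.31 − 0.00567·378/(2·0.616) = 2.3043 − 1.7397 = 0.56468.
h = 0.56468² = 0.31887 m.

0.319 m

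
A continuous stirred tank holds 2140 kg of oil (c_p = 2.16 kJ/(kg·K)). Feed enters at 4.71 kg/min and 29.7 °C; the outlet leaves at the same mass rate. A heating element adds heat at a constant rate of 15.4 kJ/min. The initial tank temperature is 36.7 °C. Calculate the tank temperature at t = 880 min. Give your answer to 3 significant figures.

32.0 °C

M c_p dT/dt = ṁ c_p (T_in − T) + Q̇.
τ = M/ṁ = 454.35 min; T_ss = T_in + Q̇/(ṁ c_p) = 29.7 + 15.4/(4.71·2.16) = 31.214 °C.
T approaches T_ss exponentially: T(t) = T_ss + (T₀ − T_ss) e^(−t/τ).
T(880) = 31.214 + (5.4863)·e^(−880/454.35) = 31.214 + (5.4863)·0.14416 = 32.005 °C.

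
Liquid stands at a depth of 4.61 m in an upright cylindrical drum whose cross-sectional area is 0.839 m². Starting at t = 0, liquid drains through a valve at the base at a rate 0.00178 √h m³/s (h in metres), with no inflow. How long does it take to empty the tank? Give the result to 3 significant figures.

2020 s

With no inflow, A dh/dt = −0.00178 √h.
This is separable: 2 d(√h)/dt = −0.00178/A, so √h = √h₀ − (0.00178/(2A)) t.
Set h = 0: 2√h₀ = (0.00178/A) t_empty ⇒ t_empty = 2A√h₀/0.00178.
t_empty = 2·0.839·√4.61/0.00178 = 1.6780·2.1471/0.00178 = 2024.1 s.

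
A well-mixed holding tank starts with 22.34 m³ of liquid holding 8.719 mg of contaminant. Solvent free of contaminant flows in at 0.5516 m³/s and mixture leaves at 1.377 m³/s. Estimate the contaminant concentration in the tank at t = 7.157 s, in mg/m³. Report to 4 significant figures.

0.3179 mg/m³

Let m(t) be the amount of contaminant. Volume: V(t) = V₀ + (Q_in − Q_out) t = 22.34 − 0.825400 t; V(7.157) = 16.4326 m³.
Solute balance: dm/dt = 0 − Q_out C = −Q_out m/V(t).
Separate: dm/m = −Q_out dt/V(t) ⇒ ln(m/m₀) = −(Q_out/(Q_in−Q_out)) ln(V/V₀).
m = m₀ (V₀/V)^(Q_out/(Q_in−Q_out)) = 8.719 × (22.34/16.4326)^(-1.66828) = 5.22344 mg.
C = m/V = 5.22344/16.4326 = 0.317871 mg/m³.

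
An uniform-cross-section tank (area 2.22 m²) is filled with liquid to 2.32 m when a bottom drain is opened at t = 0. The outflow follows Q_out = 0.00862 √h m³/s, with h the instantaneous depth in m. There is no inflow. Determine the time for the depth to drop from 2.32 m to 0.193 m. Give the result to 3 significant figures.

558 s

With no inflow, A dh/dt = −0.00862 √h.
∫ h^(−1/2) dh = −(0.00862/A) ∫ dt, giving 2√h = 2√h₀ − (0.00862/A) t.
t = 2A(√h₀ − √h)/0.00862 = 2·2.22·(√2.32 − √0.193)/0.00862
  = 4.4400 × (1.5232 − 0.43932) / 0.00862 = 558.26 s.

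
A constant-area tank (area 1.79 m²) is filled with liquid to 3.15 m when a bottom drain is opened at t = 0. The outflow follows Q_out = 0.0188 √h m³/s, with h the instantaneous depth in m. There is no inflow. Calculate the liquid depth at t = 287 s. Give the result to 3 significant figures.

0.0716 m

With no inflow, A dh/dt = −0.0188 √h.
This is separable: 2 d(√h)/dt = −0.0188/A, so √h = √h₀ − (0.0188/(2A)) t.
√h = √3.15 − 0.0188·287/(2·1.79) = 1.7748 − 1.5072 = 0.26767.
h = 0.26767² = 0.071649 m.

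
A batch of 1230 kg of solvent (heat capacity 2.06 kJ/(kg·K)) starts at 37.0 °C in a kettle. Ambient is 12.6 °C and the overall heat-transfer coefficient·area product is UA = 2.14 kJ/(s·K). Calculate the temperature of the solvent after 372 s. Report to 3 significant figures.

Lumped-capacitance energy balance: M c_p dT/dt = UA(T_amb − T).
dT/dt = (T_ss − T)/τ with T_ss = T_amb = 12.600 °C, τ = M c_p/UA = 1230·2.06/2.14 = 1184.0 s.
This is linear first-order; T(t) = T_ss + (T₀ − T_ss) e^(−t/τ).
T(372) = 12.600 + (24.400)·0.73038 = 30.421 °C.

30.4 °C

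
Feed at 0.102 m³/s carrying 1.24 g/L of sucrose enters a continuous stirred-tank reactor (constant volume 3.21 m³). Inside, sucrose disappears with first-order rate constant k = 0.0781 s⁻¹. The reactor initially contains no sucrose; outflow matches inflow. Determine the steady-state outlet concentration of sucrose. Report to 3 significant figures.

0.359 g/L

Species balance: V dC/dt = Q C_in − Q C − k V C.
At steady state: 0 = Q C_in − (Q + kV) C_ss, so C_ss = Q C_in/(Q + kV).
C_ss = 0.102·1.24/(0.102 + 0.0781·3.21) = 0.12648/0.35270 = 0.35860 g/L.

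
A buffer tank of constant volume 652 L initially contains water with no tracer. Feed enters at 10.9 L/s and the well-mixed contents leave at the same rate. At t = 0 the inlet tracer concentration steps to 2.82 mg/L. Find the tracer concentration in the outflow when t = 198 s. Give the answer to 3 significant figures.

2.72 mg/L

Species balance on the tank: V dC/dt = Q(C_in − C).
Rewrite as dC/dt + C/τ = C_in/τ, τ = V/Q = 59.817 s.
This is linear first-order; C(t) = C_in + (C₀ − C_in) e^(−t/τ).
C(198) = 2.82 + (0 − 2.82)·e^(−198/59.817) = 2.82 + (-2.8200)·0.036512 = 2.7170 mg/L.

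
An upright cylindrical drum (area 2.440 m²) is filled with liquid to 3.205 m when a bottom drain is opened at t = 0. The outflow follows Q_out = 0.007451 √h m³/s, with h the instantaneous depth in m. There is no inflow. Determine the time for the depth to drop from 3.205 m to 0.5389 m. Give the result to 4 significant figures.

With no inflow, A dh/dt = −0.007451 √h.
∫ h^(−1/2) dh = −(0.007451/A) ∫ dt, giving 2√h = 2√h₀ − (0.007451/A) t.
t = 2A(√h₀ − √h)/0.007451 = 2·2.440·(√3.205 − √0.5389)/0.007451
  = 4.88000 × (1.79025 − 0.734098) / 0.007451 = 691.723 s.

691.7 s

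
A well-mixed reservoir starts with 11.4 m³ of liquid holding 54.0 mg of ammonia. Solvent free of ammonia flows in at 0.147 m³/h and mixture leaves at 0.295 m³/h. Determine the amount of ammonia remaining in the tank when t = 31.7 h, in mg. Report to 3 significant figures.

18.8 mg

Let m(t) be the amount of ammonia. Volume: V(t) = V₀ + (Q_in − Q_out) t = 11.4 − 0.14800 t; V(31.7) = 6.7084 m³.
No ammonia enters, so dm/dt = −Q_out · (m/V).
Separate: dm/m = −Q_out dt/V(t) ⇒ ln(m/m₀) = −(Q_out/(Q_in−Q_out)) ln(V/V₀).
m = m₀ (V₀/V)^(Q_out/(Q_in−Q_out)) = 54.0 × (11.4/6.7084)^(-1.9932) = 18.766 mg.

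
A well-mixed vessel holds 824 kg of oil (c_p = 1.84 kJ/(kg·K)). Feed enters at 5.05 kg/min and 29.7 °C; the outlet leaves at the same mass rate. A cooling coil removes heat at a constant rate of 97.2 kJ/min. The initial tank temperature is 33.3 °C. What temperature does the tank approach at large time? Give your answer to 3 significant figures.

M c_p dT/dt = ṁ c_p (T_in − T) − Q̇.
At steady state dT/dt = 0 ⇒ T_ss = T_in − Q̇/(ṁ c_p) = 29.7 − 97.2/(5.05·1.84) = 19.239 °C.

19.2 °C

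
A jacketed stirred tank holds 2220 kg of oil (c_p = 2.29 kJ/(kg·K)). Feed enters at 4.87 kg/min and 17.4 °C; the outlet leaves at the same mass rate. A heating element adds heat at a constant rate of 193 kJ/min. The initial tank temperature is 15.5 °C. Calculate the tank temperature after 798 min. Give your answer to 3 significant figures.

31.4 °C

Energy balance: M c_p dT/dt = ṁ c_p (T_in − T) + 193.
Rearrange: dT/dt = (T_ss − T)/τ with τ = M/ṁ = 455.85 min and T_ss = T_in + Q̇/(ṁ c_p) = 34.706 °C.
Integrating: T(t) = T_ss + (T₀ − T_ss) e^(−t/τ).
T(798) = 34.706 + (-19.206)·e^(−798/455.85) = 34.706 + (-19.206)·0.17368 = 31.370 °C.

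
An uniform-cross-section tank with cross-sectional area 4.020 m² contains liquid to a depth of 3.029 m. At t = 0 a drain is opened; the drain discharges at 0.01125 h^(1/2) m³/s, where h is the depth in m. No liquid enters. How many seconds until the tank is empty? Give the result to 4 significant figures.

1244 s

A dh/dt = −Q_out = −0.01125 √h.
Separate and integrate: 2(√h − √h₀) = −(0.01125/A) t.
Tank is empty when √h = 0: t_empty = 2A√h₀/0.01125.
t_empty = 2·4.020·√3.029/0.01125 = 8.04000·1.74040/0.01125 = 1243.81 s.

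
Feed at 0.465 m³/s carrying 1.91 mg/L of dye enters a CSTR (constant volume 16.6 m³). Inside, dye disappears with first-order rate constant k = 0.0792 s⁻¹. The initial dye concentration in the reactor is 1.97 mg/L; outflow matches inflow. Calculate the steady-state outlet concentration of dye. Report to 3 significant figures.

0.499 mg/L

V dC/dt = Q(C_in − C) − k V C.
Steady state (dC/dt = 0): C_ss = Q C_in/(Q + kV) = C_in/(1 + kV/Q).
C_ss = 0.465·1.91/(0.465 + 0.0792·16.6) = 0.88815/1.7797 = 0.49904 mg/L.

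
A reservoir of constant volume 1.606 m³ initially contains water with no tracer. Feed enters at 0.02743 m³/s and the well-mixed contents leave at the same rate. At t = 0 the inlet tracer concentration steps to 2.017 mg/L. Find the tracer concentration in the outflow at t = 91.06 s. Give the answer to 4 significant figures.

1.591 mg/L

Unsteady species balance (constant V, well mixed): V dC/dt = Q(C_in − C).
Rewrite as dC/dt + C/τ = C_in/τ, τ = V/Q = 58.5490 s.
Integrating: C(t) = C_in + (C₀ − C_in) e^(−t/τ).
C(91.06) = 2.017 + (0 − 2.017)·e^(−91.06/58.5490) = 2.017 + (-2.01700)·0.211131 = 1.59115 mg/L.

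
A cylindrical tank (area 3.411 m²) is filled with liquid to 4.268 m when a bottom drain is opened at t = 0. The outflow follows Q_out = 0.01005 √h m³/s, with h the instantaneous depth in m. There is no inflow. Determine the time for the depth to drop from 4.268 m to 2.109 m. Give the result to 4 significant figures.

With no inflow, A dh/dt = −0.01005 √h.
∫ h^(−1/2) dh = −(0.01005/A) ∫ dt, giving 2√h = 2√h₀ − (0.01005/A) t.
t = 2A(√h₀ − √h)/0.01005 = 2·3.411·(√4.268 − √2.109)/0.01005
  = 6.82200 × (2.06591 − 1.45224) / 0.01005 = 416.566 s.

416.6 s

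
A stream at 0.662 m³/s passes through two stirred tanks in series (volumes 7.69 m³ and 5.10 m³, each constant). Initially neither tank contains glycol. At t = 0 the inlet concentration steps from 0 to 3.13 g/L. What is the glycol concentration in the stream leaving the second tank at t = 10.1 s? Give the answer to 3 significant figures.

0.896 g/L

Time constants: τᵢ = Vᵢ/Q for each well-mixed tank.
τ₁ = 7.69/0.662 = 11.616 s; τ₂ = 5.10/0.662 = 7.7039 s.
Solving the cascade with C₁(0)=C₂(0)=0 gives C₂(t) = C_in[1 − (τ₁ e^(−t/τ₁) − τ₂ e^(−t/τ₂))/(τ₁ − τ₂)].
At t = 10.1: e^(−t/τ₁) = 0.41917, e^(−t/τ₂) = 0.26955.
C₂ = 3.13·[1 − (11.616·0.41917 − 7.7039·0.26955)/(3.9124)] = 3.13·0.28619 = 0.89577 g/L.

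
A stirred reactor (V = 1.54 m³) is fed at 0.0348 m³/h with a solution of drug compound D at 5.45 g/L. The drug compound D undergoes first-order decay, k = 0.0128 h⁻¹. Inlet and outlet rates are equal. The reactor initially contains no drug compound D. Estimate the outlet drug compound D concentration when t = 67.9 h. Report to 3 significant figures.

V dC/dt = Q(C_in − C) − k V C.
This is linear with rate a = Q/V + k = 0.035397 h⁻¹.
C_ss = Q C_in/(Q + kV) = 3.4792 g/L; C(t) = C_ss + (C₀ − C_ss) e^(−a t).
C(67.9) = 3.4792 + (-3.4792)·e^(−0.035397·67.9) = 3.4792 + (-3.4792)·0.090402 = 3.1647 g/L.

3.16 g/L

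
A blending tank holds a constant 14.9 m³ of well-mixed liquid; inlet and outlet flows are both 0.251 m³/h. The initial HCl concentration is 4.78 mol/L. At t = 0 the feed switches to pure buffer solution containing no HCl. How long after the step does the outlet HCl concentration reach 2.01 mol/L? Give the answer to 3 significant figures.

51.4 h

Species balance: V dC/dt = Q(C_in − C) ⇒ τ = V/Q = 59.363 h.
C(t) = C_in + (C₀ − C_in) e^(−t/τ). Set C = 2.01 and solve for t:
e^(−t/τ) = (C − C_in)/(C₀ − C_in) = (2.01 − 0)/(4.78 − 0) = 0.42050
t = −τ ln(…) = 59.363 × 0.86631 = 51.426 h.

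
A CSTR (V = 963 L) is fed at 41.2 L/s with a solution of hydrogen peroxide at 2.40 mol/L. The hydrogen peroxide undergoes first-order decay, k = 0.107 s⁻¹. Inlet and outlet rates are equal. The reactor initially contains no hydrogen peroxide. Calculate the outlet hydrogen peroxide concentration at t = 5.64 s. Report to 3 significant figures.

0.391 mol/L

Accumulation = in − out − consumed: V dC/dt = Q C_in − Q C − k V C.
dC/dt = (Q/V) C_in − (Q/V + k) C; effective rate a = Q/V + k = 0.042783 + 0.107 = 0.14978 s⁻¹.
C_ss = Q C_in/(Q + kV) = 0.68552 mol/L; C(t) = C_ss + (C₀ − C_ss) e^(−a t).
C(5.64) = 0.68552 + (-0.68552)·e^(−0.14978·5.64) = 0.68552 + (-0.68552)·0.42965 = 0.39098 mol/L.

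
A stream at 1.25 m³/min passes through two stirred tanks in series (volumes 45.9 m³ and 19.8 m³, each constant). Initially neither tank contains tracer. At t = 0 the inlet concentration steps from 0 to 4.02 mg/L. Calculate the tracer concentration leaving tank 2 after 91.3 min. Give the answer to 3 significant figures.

3.44 mg/L

Time constants: τᵢ = Vᵢ/Q for each well-mixed tank.
τ₁ = 45.9/1.25 = 36.720 min; τ₂ = 19.8/1.25 = 15.840 min.
Tank 1: C₁ = C_in(1 − e^(−t/τ₁)). Tank 2 (τ₁ ≠ τ₂): C₂ = C_in[1 − (τ₁ e^(−t/τ₁) − τ₂ e^(−t/τ₂))/(τ₁ − τ₂)].
At t = 91.3: e^(−t/τ₁) = 0.083210, e^(−t/τ₂) = 0.0031389.
C₂ = 4.02·[1 − (36.720·0.083210 − 15.840·0.0031389)/(20.880)] = 4.02·0.85605 = 3.4413 mg/L.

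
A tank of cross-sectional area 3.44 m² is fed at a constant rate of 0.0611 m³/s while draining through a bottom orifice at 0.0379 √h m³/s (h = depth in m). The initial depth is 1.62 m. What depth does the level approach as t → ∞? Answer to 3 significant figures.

2.60 m

Level balance: A dh/dt = 0.0611 − 0.0379 √h. Setting dh/dt = 0:
Q_in = 0.0379 √h_ss ⇒ √h_ss = 0.0611/0.0379 = 1.6121.
h_ss = 1.6121² = 2.5990 m. (Since h₀ = 1.62 m < h_ss, the level will rise toward this value.)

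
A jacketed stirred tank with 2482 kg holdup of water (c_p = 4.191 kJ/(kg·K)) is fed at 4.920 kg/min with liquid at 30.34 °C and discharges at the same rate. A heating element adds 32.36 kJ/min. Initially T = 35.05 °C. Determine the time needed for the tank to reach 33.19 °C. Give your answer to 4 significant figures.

Unsteady energy balance on the tank contents: M c_p dT/dt = ṁ c_p (T_in − T) + 32.36.
τ = M/ṁ = 504.472 min; T_ss = T_in + Q̇/(ṁ c_p) = 31.9094 °C.
T(t) = T_ss + (T₀ − T_ss) e^(−t/τ). Set T = 33.19:
e^(−t/τ) = (33.19 − 31.9094)/(35.05 − 31.9094) = 0.407762
t = −504.472 · ln(0.407762) = 452.547 min.

452.5 min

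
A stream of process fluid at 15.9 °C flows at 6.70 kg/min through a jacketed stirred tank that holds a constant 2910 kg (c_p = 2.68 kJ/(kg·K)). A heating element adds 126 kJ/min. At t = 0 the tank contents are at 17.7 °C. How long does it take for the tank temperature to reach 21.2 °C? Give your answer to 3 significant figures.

M c_p dT/dt = ṁ c_p (T_in − T) + Q̇.
τ = M/ṁ = 434.33 min; T_ss = T_in + Q̇/(ṁ c_p) = 22.917 °C.
T(t) = T_ss + (T₀ − T_ss) e^(−t/τ). Set T = 21.2:
e^(−t/τ) = (21.2 − 22.917)/(17.7 − 22.917) = 0.32914
t = −434.33 · ln(0.32914) = 482.66 min.

483 min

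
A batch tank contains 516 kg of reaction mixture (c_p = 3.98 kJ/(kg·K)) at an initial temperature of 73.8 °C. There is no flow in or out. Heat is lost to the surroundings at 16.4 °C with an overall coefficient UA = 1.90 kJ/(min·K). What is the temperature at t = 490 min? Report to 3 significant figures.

M c_p dT/dt = −UA(T − T_amb).
dT/dt = (T_ss − T)/τ with T_ss = T_amb = 16.400 °C, τ = M c_p/UA = 516·3.98/1.90 = 1080.9 min.
Solution: T(t) = T_ss + (T₀ − T_ss) e^(−t/τ).
T(490) = 16.400 + (57.400)·0.63551 = 52.878 °C.

52.9 °C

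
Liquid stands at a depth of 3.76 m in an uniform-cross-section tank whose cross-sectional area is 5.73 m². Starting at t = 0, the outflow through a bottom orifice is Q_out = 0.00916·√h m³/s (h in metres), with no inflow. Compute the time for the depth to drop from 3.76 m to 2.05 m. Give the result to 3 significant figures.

With no inflow, A dh/dt = −0.00916 √h.
This is separable: 2 d(√h)/dt = −0.00916/A, so √h = √h₀ − (0.00916/(2A)) t.
t = 2A(√h₀ − √h)/0.00916 = 2·5.73·(√3.76 − √2.05)/0.00916
  = 11.460 × (1.9391 − 1.4318) / 0.00916 = 634.67 s.

635 s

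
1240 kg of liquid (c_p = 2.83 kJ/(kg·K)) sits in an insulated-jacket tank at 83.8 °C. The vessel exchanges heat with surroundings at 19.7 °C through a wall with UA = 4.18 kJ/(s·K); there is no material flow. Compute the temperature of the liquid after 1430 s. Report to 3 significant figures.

M c_p dT/dt = −UA(T − T_amb).
dT/dt = (T_ss − T)/τ with T_ss = T_amb = 19.700 °C, τ = M c_p/UA = 1240·2.83/4.18 = 839.52 s.
T approaches T_ss exponentially: T(t) = T_ss + (T₀ − T_ss) e^(−t/τ).
T(1430) = 19.700 + (64.100)·0.18207 = 31.371 °C.

31.4 °C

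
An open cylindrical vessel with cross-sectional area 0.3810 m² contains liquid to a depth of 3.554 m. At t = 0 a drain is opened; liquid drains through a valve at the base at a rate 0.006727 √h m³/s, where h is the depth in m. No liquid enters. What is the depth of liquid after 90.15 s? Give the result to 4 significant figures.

Mass balance (ρ constant): A dh/dt = −0.006727 √h.
Separate and integrate: 2(√h − √h₀) = −(0.006727/A) t.
√h = √3.554 − 0.006727·90.15/(2·0.3810) = 1.88521 − 0.795852 = 1.08935.
h = 1.08935² = 1.18669 m.

1.187 m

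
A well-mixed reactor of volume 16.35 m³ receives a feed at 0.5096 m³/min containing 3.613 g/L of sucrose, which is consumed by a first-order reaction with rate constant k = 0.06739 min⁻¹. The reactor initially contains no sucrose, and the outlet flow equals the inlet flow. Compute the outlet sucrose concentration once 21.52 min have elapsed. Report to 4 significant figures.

1.006 g/L

Accumulation = in − out − consumed: V dC/dt = Q C_in − Q C − k V C.
This is linear with rate a = Q/V + k = 0.0985582 min⁻¹.
C_ss = Q C_in/(Q + kV) = 1.14258 g/L; C(t) = C_ss + (C₀ − C_ss) e^(−a t).
C(21.52) = 1.14258 + (-1.14258)·e^(−0.0985582·21.52) = 1.14258 + (-1.14258)·0.119915 = 1.00557 g/L.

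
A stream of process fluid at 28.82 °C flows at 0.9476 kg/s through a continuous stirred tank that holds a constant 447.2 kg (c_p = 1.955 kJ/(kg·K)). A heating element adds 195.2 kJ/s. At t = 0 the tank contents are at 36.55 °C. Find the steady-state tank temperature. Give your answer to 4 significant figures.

Energy balance: M c_p dT/dt = ṁ c_p (T_in − T) + 195.2.
At steady state dT/dt = 0 ⇒ T_ss = T_in + Q̇/(ṁ c_p) = 28.82 + 195.2/(0.9476·1.955) = 134.188 °C.

134.2 °C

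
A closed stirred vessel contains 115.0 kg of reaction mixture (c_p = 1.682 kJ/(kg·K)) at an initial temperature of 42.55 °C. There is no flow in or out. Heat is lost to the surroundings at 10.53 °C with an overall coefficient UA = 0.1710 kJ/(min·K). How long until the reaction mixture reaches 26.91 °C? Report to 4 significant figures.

Heat balance on the well-mixed liquid: M c_p dT/dt = −UA(T − T_amb).
τ = M c_p/UA = 1131.17 min; T_ss = T_amb = 10.5300 °C.
T(t) = T_ss + (T₀ − T_ss)e^(−t/τ); set T = 26.91:
t = −τ ln[(T − T_ss)/(T₀ − T_ss)] = −1131.17 · ln(0.511555) = 758.223 min.

758.2 min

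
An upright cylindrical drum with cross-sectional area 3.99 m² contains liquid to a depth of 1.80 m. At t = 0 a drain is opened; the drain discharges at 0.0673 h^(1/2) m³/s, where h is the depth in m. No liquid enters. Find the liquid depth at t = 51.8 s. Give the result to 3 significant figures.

0.819 m

A dh/dt = −Q_out = −0.0673 √h.
∫ h^(−1/2) dh = −(0.0673/A) ∫ dt, giving 2√h = 2√h₀ − (0.0673/A) t.
√h = √1.80 − 0.0673·51.8/(2·3.99) = 1.3416 − 0.43686 = 0.90478.
h = 0.90478² = 0.81863 m.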